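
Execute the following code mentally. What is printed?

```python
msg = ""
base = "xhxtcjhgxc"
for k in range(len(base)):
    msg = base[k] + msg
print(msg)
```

k=0: prepend 'x' → 'x'
k=1: prepend 'h' → 'hx'
k=2: prepend 'x' → 'xhx'
k=3: prepend 't' → 'txhx'
k=4: prepend 'c' → 'ctxhx'
k=5: prepend 'j' → 'jctxhx'
k=6: prepend 'h' → 'hjctxhx'
k=7: prepend 'g' → 'ghjctxhx'
k=8: prepend 'x' → 'xghjctxhx'
k=9: prepend 'c' → 'cxghjctxhx'

cxghjctxhx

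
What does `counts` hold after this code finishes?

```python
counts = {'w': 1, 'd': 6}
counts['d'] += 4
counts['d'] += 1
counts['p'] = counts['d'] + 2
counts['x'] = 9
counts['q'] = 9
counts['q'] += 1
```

counts['d'] = 6+4 = 10 → {'w': 1, 'd': 10}
counts['d'] = 10+1 = 11 → {'w': 1, 'd': 11}
counts['p'] = counts['d']+2 = 13 → {'w': 1, 'd': 11, 'p': 13}
counts['x'] = 9 → {'w': 1, 'd': 11, 'p': 13, 'x': 9}
counts['q'] = 9 → {'w': 1, 'd': 11, 'p': 13, 'x': 9, 'q': 9}
counts['q'] = 9+1 = 10 → {'w': 1, 'd': 11, 'p': 13, 'x': 9, 'q': 10}

{'w': 1, 'd': 11, 'p': 13, 'x': 9, 'q': 10}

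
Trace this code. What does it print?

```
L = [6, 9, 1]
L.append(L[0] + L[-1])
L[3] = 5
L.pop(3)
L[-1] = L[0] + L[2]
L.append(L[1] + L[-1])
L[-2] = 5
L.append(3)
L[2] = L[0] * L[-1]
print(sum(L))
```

52

append L[0]+L[-1] = 6+1 = 7 → [6, 9, 1, 7]
L[3] = 5 → [6, 9, 1, 5]
pop(3) removes 5 → [6, 9, 1]
L[-1] = L[0]+L[2] = 6+1 = 7 → [6, 9, 7]
append L[1]+L[-1] = 9+7 = 16 → [6, 9, 7, 16]
L[-2] = 5 → [6, 9, 5, 16]
append 3 → [6, 9, 5, 16, 3]
L[2] = L[0]*L[-1] = 6*3 = 18 → [6, 9, 18, 16, 3]
sum = 52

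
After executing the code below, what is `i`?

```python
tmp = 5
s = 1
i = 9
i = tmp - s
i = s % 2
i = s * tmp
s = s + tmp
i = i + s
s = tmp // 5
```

11

i = 5-1 = 4
i = 1%2 = 1
i = 1*5 = 5
s = 1+5 = 6
i = 5+6 = 11
s = 5//5 = 1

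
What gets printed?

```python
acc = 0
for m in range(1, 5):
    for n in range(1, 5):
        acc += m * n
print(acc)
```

100

m=1,n=1: acc = 0+1 = 1
m=1,n=2: acc = 1+2 = 3
m=1,n=3: acc = 3+3 = 6
m=1,n=4: acc = 6+4 = 10
m=2,n=1: acc = 10+2 = 12
m=2,n=2: acc = 12+4 = 16
m=2,n=3: acc = 16+6 = 22
m=2,n=4: acc = 22+8 = 30
m=3,n=1: acc = 30+3 = 33
m=3,n=2: acc = 33+6 = 39
m=3,n=3: acc = 39+9 = 48
m=3,n=4: acc = 48+12 = 60
m=4,n=1: acc = 60+4 = 64
m=4,n=2: acc = 64+8 = 72
m=4,n=3: acc = 72+12 = 84
m=4,n=4: acc = 84+16 = 100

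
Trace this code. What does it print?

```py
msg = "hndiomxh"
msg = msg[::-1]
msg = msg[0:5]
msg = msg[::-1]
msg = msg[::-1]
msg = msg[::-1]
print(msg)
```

reverse → 'hxmoidnh'
slice [0:5] → 'hxmoi'
reverse → 'iomxh'
reverse → 'hxmoi'
reverse → 'iomxh'

iomxh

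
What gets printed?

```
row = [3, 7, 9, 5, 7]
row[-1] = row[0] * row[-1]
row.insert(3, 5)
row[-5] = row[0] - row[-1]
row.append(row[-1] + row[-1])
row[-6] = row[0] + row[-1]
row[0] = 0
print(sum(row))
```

row[-1] = row[0]*row[-1] = 3*7 = 21 → [3, 7, 9, 5, 21]
insert 5 at 3 → [3, 7, 9, 5, 5, 21]
row[-5] = row[0]-row[-1] = 3-21 = -18 → [3, -18, 9, 5, 5, 21]
append row[-1]+row[-1] = 21+21 = 42 → [3, -18, 9, 5, 5, 21, 42]
row[-6] = row[0]+row[-1] = 3+42 = 45 → [3, 45, 9, 5, 5, 21, 42]
row[0] = 0 → [0, 45, 9, 5, 5, 21, 42]
sum = 127

127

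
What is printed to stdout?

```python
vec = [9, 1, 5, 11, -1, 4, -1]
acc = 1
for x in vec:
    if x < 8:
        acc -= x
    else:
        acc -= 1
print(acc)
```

-9

x=9: not <8, acc = 1-1 = 0
x=1: <8, acc = 0-1 = -1
x=5: <8, acc = (-1)-5 = -6
x=11: not <8, acc = (-6)-1 = -7
x=-1: <8, acc = (-7)-(-1) = -6
x=4: <8, acc = (-6)-4 = -10
x=-1: <8, acc = (-10)-(-1) = -9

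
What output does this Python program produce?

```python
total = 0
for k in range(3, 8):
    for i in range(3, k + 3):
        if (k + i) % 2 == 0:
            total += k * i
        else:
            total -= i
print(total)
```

k=3,i=3: even sum, total = 0+9 = 9
k=3,i=4: odd sum, total = 9-4 = 5
k=3,i=5: even sum, total = 5+15 = 20
k=4,i=3: odd sum, total = 20-3 = 17
k=4,i=4: even sum, total = 17+16 = 33
k=4,i=5: odd sum, total = 33-5 = 28
k=4,i=6: even sum, total = 28+24 = 52
k=5,i=3: even sum, total = 52+15 = 67
k=5,i=4: odd sum, total = 67-4 = 63
k=5,i=5: even sum, total = 63+25 = 88
k=5,i=6: odd sum, total = 88-6 = 82
k=5,i=7: even sum, total = 82+35 = 117
k=6,i=3: odd sum, total = 117-3 = 114
k=6,i=4: even sum, total = 114+24 = 138
k=6,i=5: odd sum, total = 138-5 = 133
k=6,i=6: even sum, total = 133+36 = 169
k=6,i=7: odd sum, total = 169-7 = 162
k=6,i=8: even sum, total = 162+48 = 210
k=7,i=3: even sum, total = 210+21 = 231
k=7,i=4: odd sum, total = 231-4 = 227
k=7,i=5: even sum, total = 227+35 = 262
k=7,i=6: odd sum, total = 262-6 = 256
k=7,i=7: even sum, total = 256+49 = 305
k=7,i=8: odd sum, total = 305-8 = 297
k=7,i=9: even sum, total = 297+63 = 360

360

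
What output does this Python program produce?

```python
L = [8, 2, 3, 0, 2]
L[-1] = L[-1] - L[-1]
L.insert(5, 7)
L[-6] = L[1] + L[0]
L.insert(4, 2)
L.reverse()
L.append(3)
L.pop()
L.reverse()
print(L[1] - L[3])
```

2

L[-1] = L[-1]-L[-1] = 2-2 = 0 → [8, 2, 3, 0, 0]
insert 7 at 5 → [8, 2, 3, 0, 0, 7]
L[-6] = L[1]+L[0] = 2+8 = 10 → [10, 2, 3, 0, 0, 7]
insert 2 at 4 → [10, 2, 3, 0, 2, 0, 7]
reverse → [7, 0, 2, 0, 3, 2, 10]
append 3 → [7, 0, 2, 0, 3, 2, 10, 3]
pop() removes 3 → [7, 0, 2, 0, 3, 2, 10]
reverse → [10, 2, 3, 0, 2, 0, 7]
L[1]-L[3] = 2-0 = 2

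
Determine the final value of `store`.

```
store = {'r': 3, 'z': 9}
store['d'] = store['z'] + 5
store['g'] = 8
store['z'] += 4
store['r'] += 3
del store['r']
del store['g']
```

store['d'] = store['z']+5 = 14 → {'r': 3, 'z': 9, 'd': 14}
store['g'] = 8 → {'r': 3, 'z': 9, 'd': 14, 'g': 8}
store['z'] = 9+4 = 13 → {'r': 3, 'z': 13, 'd': 14, 'g': 8}
store['r'] = 3+3 = 6 → {'r': 6, 'z': 13, 'd': 14, 'g': 8}
del 'r' → {'z': 13, 'd': 14, 'g': 8}
del 'g' → {'z': 13, 'd': 14}

{'z': 13, 'd': 14}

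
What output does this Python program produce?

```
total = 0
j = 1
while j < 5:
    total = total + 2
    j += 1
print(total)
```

8

j=1: total = 0+2 = 2
j=2: total = 2+2 = 4
j=3: total = 4+2 = 6
j=4: total = 6+2 = 8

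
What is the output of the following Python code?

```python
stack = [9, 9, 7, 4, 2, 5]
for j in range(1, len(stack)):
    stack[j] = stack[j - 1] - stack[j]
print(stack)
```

j=1: stack[1] = 9-9 = 0 → [9, 0, 7, 4, 2, 5]
j=2: stack[2] = 0-7 = -7 → [9, 0, -7, 4, 2, 5]
j=3: stack[3] = (-7)-4 = -11 → [9, 0, -7, -11, 2, 5]
j=4: stack[4] = (-11)-2 = -13 → [9, 0, -7, -11, -13, 5]
j=5: stack[5] = (-13)-5 = -18 → [9, 0, -7, -11, -13, -18]

[9, 0, -7, -11, -13, -18]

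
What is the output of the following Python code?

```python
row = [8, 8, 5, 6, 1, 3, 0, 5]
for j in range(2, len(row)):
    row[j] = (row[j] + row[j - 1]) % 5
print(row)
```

j=2: row[2] = (5+8)%5 = 3 → [8, 8, 3, 6, 1, 3, 0, 5]
j=3: row[3] = (6+3)%5 = 4 → [8, 8, 3, 4, 1, 3, 0, 5]
j=4: row[4] = (1+4)%5 = 0 → [8, 8, 3, 4, 0, 3, 0, 5]
j=5: row[5] = (3+0)%5 = 3 → [8, 8, 3, 4, 0, 3, 0, 5]
j=6: row[6] = (0+3)%5 = 3 → [8, 8, 3, 4, 0, 3, 3, 5]
j=7: row[7] = (5+3)%5 = 3 → [8, 8, 3, 4, 0, 3, 3, 3]

[8, 8, 3, 4, 0, 3, 3, 3]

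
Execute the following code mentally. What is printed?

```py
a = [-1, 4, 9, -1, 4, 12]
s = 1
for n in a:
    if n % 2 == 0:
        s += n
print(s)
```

21

n=-1: not even
n=4: even, s = 1+4 = 5
n=9: not even
n=-1: not even
n=4: even, s = 5+4 = 9
n=12: even, s = 9+12 = 21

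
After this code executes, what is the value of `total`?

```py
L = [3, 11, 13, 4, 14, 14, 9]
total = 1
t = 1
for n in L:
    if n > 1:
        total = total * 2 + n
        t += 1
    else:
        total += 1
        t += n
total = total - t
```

n=3: >1, total = 1*2+3 = 5; t=2
n=11: >1, total = 5*2+11 = 21; t=3
n=13: >1, total = 21*2+13 = 55; t=4
n=4: >1, total = 55*2+4 = 114; t=5
n=14: >1, total = 114*2+14 = 242; t=6
n=14: >1, total = 242*2+14 = 498; t=7
n=9: >1, total = 498*2+9 = 1005; t=8
total-t = 1005-8 = 997

997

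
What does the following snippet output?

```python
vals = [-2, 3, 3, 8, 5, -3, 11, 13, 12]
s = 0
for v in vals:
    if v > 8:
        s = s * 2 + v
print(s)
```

v=-2: not >8
v=3: not >8
v=3: not >8
v=8: not >8
v=5: not >8
v=-3: not >8
v=11: >8, s = 0*2+11 = 11
v=13: >8, s = 11*2+13 = 35
v=12: >8, s = 35*2+12 = 82

82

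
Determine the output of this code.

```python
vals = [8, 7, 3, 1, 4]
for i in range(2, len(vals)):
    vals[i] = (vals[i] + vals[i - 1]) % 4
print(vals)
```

i=2: vals[2] = (3+7)%4 = 2 → [8, 7, 2, 1, 4]
i=3: vals[3] = (1+2)%4 = 3 → [8, 7, 2, 3, 4]
i=4: vals[4] = (4+3)%4 = 3 → [8, 7, 2, 3, 3]

[8, 7, 2, 3, 3]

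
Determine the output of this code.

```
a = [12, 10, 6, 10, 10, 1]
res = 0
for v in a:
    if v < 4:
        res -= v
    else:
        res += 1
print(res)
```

4

v=12: not <4, res = 0+1 = 1
v=10: not <4, res = 1+1 = 2
v=6: not <4, res = 2+1 = 3
v=10: not <4, res = 3+1 = 4
v=10: not <4, res = 4+1 = 5
v=1: <4, res = 5-1 = 4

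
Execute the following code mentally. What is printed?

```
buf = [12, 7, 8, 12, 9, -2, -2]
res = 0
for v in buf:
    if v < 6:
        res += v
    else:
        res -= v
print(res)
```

-52

v=12: not <6, res = 0-12 = -12
v=7: not <6, res = (-12)-7 = -19
v=8: not <6, res = (-19)-8 = -27
v=12: not <6, res = (-27)-12 = -39
v=9: not <6, res = (-39)-9 = -48
v=-2: <6, res = (-48)+(-2) = -50
v=-2: <6, res = (-50)+(-2) = -52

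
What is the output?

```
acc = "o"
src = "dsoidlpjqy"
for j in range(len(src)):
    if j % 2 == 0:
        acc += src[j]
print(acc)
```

j=0: add 'd' → 'od'
j=1: skip
j=2: add 'o' → 'odo'
j=3: skip
j=4: add 'd' → 'odod'
j=5: skip
j=6: add 'p' → 'ododp'
j=7: skip
j=8: add 'q' → 'ododpq'
j=9: skip

ododpq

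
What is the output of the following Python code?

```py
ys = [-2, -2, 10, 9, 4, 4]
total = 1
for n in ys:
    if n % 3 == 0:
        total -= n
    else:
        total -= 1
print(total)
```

n=-2: not %3==0, total = 1-1 = 0
n=-2: not %3==0, total = 0-1 = -1
n=10: not %3==0, total = (-1)-1 = -2
n=9: %3==0, total = (-2)-9 = -11
n=4: not %3==0, total = (-11)-1 = -12
n=4: not %3==0, total = (-12)-1 = -13

-13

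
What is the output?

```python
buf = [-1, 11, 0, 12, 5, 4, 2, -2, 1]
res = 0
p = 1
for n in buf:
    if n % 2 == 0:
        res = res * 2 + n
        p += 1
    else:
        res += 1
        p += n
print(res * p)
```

4114

n=-1: not even, res = 0+1 = 1; p=0
n=11: not even, res = 1+1 = 2; p=11
n=0: even, res = 2*2+0 = 4; p=12
n=12: even, res = 4*2+12 = 20; p=13
n=5: not even, res = 20+1 = 21; p=18
n=4: even, res = 21*2+4 = 46; p=19
n=2: even, res = 46*2+2 = 94; p=20
n=-2: even, res = 94*2+(-2) = 186; p=21
n=1: not even, res = 186+1 = 187; p=22
res*p = 187*22 = 4114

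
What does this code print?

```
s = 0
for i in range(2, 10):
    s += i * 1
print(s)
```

i=2: s = 0+2*1 = 2
i=3: s = 2+3*1 = 5
i=4: s = 5+4*1 = 9
i=5: s = 9+5*1 = 14
i=6: s = 14+6*1 = 20
i=7: s = 20+7*1 = 27
i=8: s = 27+8*1 = 35
i=9: s = 35+9*1 = 44

44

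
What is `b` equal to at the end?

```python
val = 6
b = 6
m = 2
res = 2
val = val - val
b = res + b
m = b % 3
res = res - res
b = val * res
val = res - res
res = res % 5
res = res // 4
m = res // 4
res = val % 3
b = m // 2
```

0

val = 6-6 = 0
b = 2+6 = 8
m = 8%3 = 2
res = 2-2 = 0
b = 0*0 = 0
val = 0-0 = 0
res = 0%5 = 0
res = 0//4 = 0
m = 0//4 = 0
res = 0%3 = 0
b = 0//2 = 0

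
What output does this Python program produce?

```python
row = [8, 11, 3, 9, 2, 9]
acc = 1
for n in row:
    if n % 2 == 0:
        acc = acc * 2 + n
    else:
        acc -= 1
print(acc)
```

15

n=8: even, acc = 1*2+8 = 10
n=11: not even, acc = 10-1 = 9
n=3: not even, acc = 9-1 = 8
n=9: not even, acc = 8-1 = 7
n=2: even, acc = 7*2+2 = 16
n=9: not even, acc = 16-1 = 15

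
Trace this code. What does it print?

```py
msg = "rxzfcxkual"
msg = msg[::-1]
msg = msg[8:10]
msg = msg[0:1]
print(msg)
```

x

reverse → 'laukxcfzxr'
slice [8:10] → 'xr'
slice [0:1] → 'x'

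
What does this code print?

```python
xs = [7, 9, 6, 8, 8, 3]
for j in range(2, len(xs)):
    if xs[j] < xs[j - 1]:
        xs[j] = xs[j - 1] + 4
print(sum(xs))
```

j=2: 6<9, xs[2] = 9+4 = 13 → [7, 9, 13, 8, 8, 3]
j=3: 8<13, xs[3] = 13+4 = 17 → [7, 9, 13, 17, 8, 3]
j=4: 8<17, xs[4] = 17+4 = 21 → [7, 9, 13, 17, 21, 3]
j=5: 3<21, xs[5] = 21+4 = 25 → [7, 9, 13, 17, 21, 25]
sum = 92

92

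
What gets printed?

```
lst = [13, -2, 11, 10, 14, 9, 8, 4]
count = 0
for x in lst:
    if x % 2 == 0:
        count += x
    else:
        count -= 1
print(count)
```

x=13: not even, count = 0-1 = -1
x=-2: even, count = (-1)+(-2) = -3
x=11: not even, count = (-3)-1 = -4
x=10: even, count = (-4)+10 = 6
x=14: even, count = 6+14 = 20
x=9: not even, count = 20-1 = 19
x=8: even, count = 19+8 = 27
x=4: even, count = 27+4 = 31

31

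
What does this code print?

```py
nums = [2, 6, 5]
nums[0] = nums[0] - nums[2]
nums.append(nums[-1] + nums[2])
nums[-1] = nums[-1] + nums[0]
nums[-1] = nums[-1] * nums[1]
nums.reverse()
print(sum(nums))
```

nums[0] = nums[0]-nums[2] = 2-5 = -3 → [-3, 6, 5]
append nums[-1]+nums[2] = 5+5 = 10 → [-3, 6, 5, 10]
nums[-1] = nums[-1]+nums[0] = 10+(-3) = 7 → [-3, 6, 5, 7]
nums[-1] = nums[-1]*nums[1] = 7*6 = 42 → [-3, 6, 5, 42]
reverse → [42, 5, 6, -3]
sum = 50

50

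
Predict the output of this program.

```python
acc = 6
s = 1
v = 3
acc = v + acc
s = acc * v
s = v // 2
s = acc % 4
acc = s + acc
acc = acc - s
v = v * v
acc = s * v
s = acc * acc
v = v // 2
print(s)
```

81

acc = 3+6 = 9
s = 9*3 = 27
s = 3//2 = 1
s = 9%4 = 1
acc = 1+9 = 10
acc = 10-1 = 9
v = 3*3 = 9
acc = 1*9 = 9
s = 9*9 = 81
v = 9//2 = 4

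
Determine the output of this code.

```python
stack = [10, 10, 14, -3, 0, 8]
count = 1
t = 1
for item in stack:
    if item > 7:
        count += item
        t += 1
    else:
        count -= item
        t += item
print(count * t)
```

92

item=10: >7, count = 1+10 = 11; t=2
item=10: >7, count = 11+10 = 21; t=3
item=14: >7, count = 21+14 = 35; t=4
item=-3: not >7, count = 35-(-3) = 38; t=1
item=0: not >7, count = 38-0 = 38; t=1
item=8: >7, count = 38+8 = 46; t=2
count*t = 46*2 = 92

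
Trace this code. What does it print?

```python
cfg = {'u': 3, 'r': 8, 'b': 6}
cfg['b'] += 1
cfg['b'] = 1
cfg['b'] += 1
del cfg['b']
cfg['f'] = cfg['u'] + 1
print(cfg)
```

{'u': 3, 'r': 8, 'f': 4}

cfg['b'] = 6+1 = 7 → {'u': 3, 'r': 8, 'b': 7}
cfg['b'] = 1 → {'u': 3, 'r': 8, 'b': 1}
cfg['b'] = 1+1 = 2 → {'u': 3, 'r': 8, 'b': 2}
del 'b' → {'u': 3, 'r': 8}
cfg['f'] = cfg['u']+1 = 4 → {'u': 3, 'r': 8, 'f': 4}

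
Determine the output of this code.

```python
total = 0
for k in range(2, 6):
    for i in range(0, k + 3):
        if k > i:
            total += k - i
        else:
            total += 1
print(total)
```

46

k=2,i=0: 2>0, total = 0+2 = 2
k=2,i=1: 2>1, total = 2+1 = 3
k=2,i=2: not 2>2, total = 3+1 = 4
k=2,i=3: not 2>3, total = 4+1 = 5
k=2,i=4: not 2>4, total = 5+1 = 6
k=3,i=0: 3>0, total = 6+3 = 9
k=3,i=1: 3>1, total = 9+2 = 11
k=3,i=2: 3>2, total = 11+1 = 12
k=3,i=3: not 3>3, total = 12+1 = 13
k=3,i=4: not 3>4, total = 13+1 = 14
k=3,i=5: not 3>5, total = 14+1 = 15
k=4,i=0: 4>0, total = 15+4 = 19
k=4,i=1: 4>1, total = 19+3 = 22
k=4,i=2: 4>2, total = 22+2 = 24
k=4,i=3: 4>3, total = 24+1 = 25
k=4,i=4: not 4>4, total = 25+1 = 26
k=4,i=5: not 4>5, total = 26+1 = 27
k=4,i=6: not 4>6, total = 27+1 = 28
k=5,i=0: 5>0, total = 28+5 = 33
k=5,i=1: 5>1, total = 33+4 = 37
k=5,i=2: 5>2, total = 37+3 = 40
k=5,i=3: 5>3, total = 40+2 = 42
k=5,i=4: 5>4, total = 42+1 = 43
k=5,i=5: not 5>5, total = 43+1 = 44
k=5,i=6: not 5>6, total = 44+1 = 45
k=5,i=7: not 5>7, total = 45+1 = 46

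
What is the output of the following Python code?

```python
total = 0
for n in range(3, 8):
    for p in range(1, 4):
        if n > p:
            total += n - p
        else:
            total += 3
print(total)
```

48

n=3,p=1: 3>1, total = 0+2 = 2
n=3,p=2: 3>2, total = 2+1 = 3
n=3,p=3: not 3>3, total = 3+3 = 6
n=4,p=1: 4>1, total = 6+3 = 9
n=4,p=2: 4>2, total = 9+2 = 11
n=4,p=3: 4>3, total = 11+1 = 12
n=5,p=1: 5>1, total = 12+4 = 16
n=5,p=2: 5>2, total = 16+3 = 19
n=5,p=3: 5>3, total = 19+2 = 21
n=6,p=1: 6>1, total = 21+5 = 26
n=6,p=2: 6>2, total = 26+4 = 30
n=6,p=3: 6>3, total = 30+3 = 33
n=7,p=1: 7>1, total = 33+6 = 39
n=7,p=2: 7>2, total = 39+5 = 44
n=7,p=3: 7>3, total = 44+4 = 48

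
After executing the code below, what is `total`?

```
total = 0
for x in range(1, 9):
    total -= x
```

x=1: total = 0-1 = -1
x=2: total = (-1)-2 = -3
x=3: total = (-3)-3 = -6
x=4: total = (-6)-4 = -10
x=5: total = (-10)-5 = -15
x=6: total = (-15)-6 = -21
x=7: total = (-21)-7 = -28
x=8: total = (-28)-8 = -36

-36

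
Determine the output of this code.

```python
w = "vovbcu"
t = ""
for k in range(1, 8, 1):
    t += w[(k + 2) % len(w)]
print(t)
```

bcuvovb

k=1: add w[3]='b' → 'b'
k=2: add w[4]='c' → 'bc'
k=3: add w[5]='u' → 'bcu'
k=4: add w[0]='v' → 'bcuv'
k=5: add w[1]='o' → 'bcuvo'
k=6: add w[2]='v' → 'bcuvov'
k=7: add w[3]='b' → 'bcuvovb'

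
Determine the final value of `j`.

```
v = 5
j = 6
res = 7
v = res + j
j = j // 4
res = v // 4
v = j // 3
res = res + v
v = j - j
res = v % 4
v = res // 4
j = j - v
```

v = 7+6 = 13
j = 6//4 = 1
res = 13//4 = 3
v = 1//3 = 0
res = 3+0 = 3
v = 1-1 = 0
res = 0%4 = 0
v = 0//4 = 0
j = 1-0 = 1

1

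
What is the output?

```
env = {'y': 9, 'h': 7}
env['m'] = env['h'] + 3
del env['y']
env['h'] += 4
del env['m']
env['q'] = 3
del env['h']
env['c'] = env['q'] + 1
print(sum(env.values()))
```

7

env['m'] = env['h']+3 = 10 → {'y': 9, 'h': 7, 'm': 10}
del 'y' → {'h': 7, 'm': 10}
env['h'] = 7+4 = 11 → {'h': 11, 'm': 10}
del 'm' → {'h': 11}
env['q'] = 3 → {'h': 11, 'q': 3}
del 'h' → {'q': 3}
env['c'] = env['q']+1 = 4 → {'q': 3, 'c': 4}
sum of values = 7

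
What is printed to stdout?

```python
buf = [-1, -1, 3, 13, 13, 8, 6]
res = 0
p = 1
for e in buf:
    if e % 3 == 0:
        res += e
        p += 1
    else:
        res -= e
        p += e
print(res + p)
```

12

e=-1: not %3==0, res = 0-(-1) = 1; p=0
e=-1: not %3==0, res = 1-(-1) = 2; p=-1
e=3: %3==0, res = 2+3 = 5; p=0
e=13: not %3==0, res = 5-13 = -8; p=13
e=13: not %3==0, res = (-8)-13 = -21; p=26
e=8: not %3==0, res = (-21)-8 = -29; p=34
e=6: %3==0, res = (-29)+6 = -23; p=35
res+p = (-23)+35 = 12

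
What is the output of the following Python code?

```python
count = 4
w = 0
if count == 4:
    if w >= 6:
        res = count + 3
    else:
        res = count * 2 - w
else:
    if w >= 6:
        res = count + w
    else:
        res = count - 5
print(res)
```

8

count=4, w=0
count == 4 is True; w >= 6 is False
→ res = count * 2 - w = 8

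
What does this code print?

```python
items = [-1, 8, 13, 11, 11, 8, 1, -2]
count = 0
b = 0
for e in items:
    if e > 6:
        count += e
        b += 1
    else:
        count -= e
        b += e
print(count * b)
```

159

e=-1: not >6, count = 0-(-1) = 1; b=-1
e=8: >6, count = 1+8 = 9; b=0
e=13: >6, count = 9+13 = 22; b=1
e=11: >6, count = 22+11 = 33; b=2
e=11: >6, count = 33+11 = 44; b=3
e=8: >6, count = 44+8 = 52; b=4
e=1: not >6, count = 52-1 = 51; b=5
e=-2: not >6, count = 51-(-2) = 53; b=3
count*b = 53*3 = 159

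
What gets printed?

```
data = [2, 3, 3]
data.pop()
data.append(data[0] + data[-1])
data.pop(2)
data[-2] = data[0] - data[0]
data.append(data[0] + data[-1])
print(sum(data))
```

6

pop() removes 3 → [2, 3]
append data[0]+data[-1] = 2+3 = 5 → [2, 3, 5]
pop(2) removes 5 → [2, 3]
data[-2] = data[0]-data[0] = 2-2 = 0 → [0, 3]
append data[0]+data[-1] = 0+3 = 3 → [0, 3, 3]
sum = 6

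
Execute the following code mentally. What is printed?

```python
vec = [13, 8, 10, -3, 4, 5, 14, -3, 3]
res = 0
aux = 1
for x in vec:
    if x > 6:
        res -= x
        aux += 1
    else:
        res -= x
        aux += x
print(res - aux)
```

x=13: >6, res = 0-13 = -13; aux=2
x=8: >6, res = (-13)-8 = -21; aux=3
x=10: >6, res = (-21)-10 = -31; aux=4
x=-3: not >6, res = (-31)-(-3) = -28; aux=1
x=4: not >6, res = (-28)-4 = -32; aux=5
x=5: not >6, res = (-32)-5 = -37; aux=10
x=14: >6, res = (-37)-14 = -51; aux=11
x=-3: not >6, res = (-51)-(-3) = -48; aux=8
x=3: not >6, res = (-48)-3 = -51; aux=11
res-aux = (-51)-11 = -62

-62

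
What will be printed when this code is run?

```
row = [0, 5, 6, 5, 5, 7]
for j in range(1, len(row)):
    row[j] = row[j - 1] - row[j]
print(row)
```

[0, -5, -11, -16, -21, -28]

j=1: row[1] = 0-5 = -5 → [0, -5, 6, 5, 5, 7]
j=2: row[2] = (-5)-6 = -11 → [0, -5, -11, 5, 5, 7]
j=3: row[3] = (-11)-5 = -16 → [0, -5, -11, -16, 5, 7]
j=4: row[4] = (-16)-5 = -21 → [0, -5, -11, -16, -21, 7]
j=5: row[5] = (-21)-7 = -28 → [0, -5, -11, -16, -21, -28]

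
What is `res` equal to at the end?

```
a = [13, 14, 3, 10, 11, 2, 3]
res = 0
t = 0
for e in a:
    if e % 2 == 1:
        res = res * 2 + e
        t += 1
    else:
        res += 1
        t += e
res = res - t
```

125

e=13: odd, res = 0*2+13 = 13; t=1
e=14: not odd, res = 13+1 = 14; t=15
e=3: odd, res = 14*2+3 = 31; t=16
e=10: not odd, res = 31+1 = 32; t=26
e=11: odd, res = 32*2+11 = 75; t=27
e=2: not odd, res = 75+1 = 76; t=29
e=3: odd, res = 76*2+3 = 155; t=30
res-t = 155-30 = 125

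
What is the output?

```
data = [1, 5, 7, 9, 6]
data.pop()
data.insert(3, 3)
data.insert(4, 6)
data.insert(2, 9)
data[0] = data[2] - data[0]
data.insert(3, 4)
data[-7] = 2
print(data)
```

pop() removes 6 → [1, 5, 7, 9]
insert 3 at 3 → [1, 5, 7, 3, 9]
insert 6 at 4 → [1, 5, 7, 3, 6, 9]
insert 9 at 2 → [1, 5, 9, 7, 3, 6, 9]
data[0] = data[2]-data[0] = 9-1 = 8 → [8, 5, 9, 7, 3, 6, 9]
insert 4 at 3 → [8, 5, 9, 4, 7, 3, 6, 9]
data[-7] = 2 → [8, 2, 9, 4, 7, 3, 6, 9]

[8, 2, 9, 4, 7, 3, 6, 9]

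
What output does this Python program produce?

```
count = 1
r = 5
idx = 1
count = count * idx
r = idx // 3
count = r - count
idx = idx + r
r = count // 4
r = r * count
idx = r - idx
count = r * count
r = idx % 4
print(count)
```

count = 1*1 = 1
r = 1//3 = 0
count = 0-1 = -1
idx = 1+0 = 1
r = (-1)//4 = -1
r = (-1)*(-1) = 1
idx = 1-1 = 0
count = 1*(-1) = -1
r = 0%4 = 0

-1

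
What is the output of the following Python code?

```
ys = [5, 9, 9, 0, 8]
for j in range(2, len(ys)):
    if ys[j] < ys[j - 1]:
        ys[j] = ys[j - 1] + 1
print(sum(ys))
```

44

j=2: 9>=9, unchanged → [5, 9, 9, 0, 8]
j=3: 0<9, ys[3] = 9+1 = 10 → [5, 9, 9, 10, 8]
j=4: 8<10, ys[4] = 10+1 = 11 → [5, 9, 9, 10, 11]
sum = 44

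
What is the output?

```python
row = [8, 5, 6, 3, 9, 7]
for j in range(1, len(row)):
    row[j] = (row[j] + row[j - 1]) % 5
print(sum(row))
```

21

j=1: row[1] = (5+8)%5 = 3 → [8, 3, 6, 3, 9, 7]
j=2: row[2] = (6+3)%5 = 4 → [8, 3, 4, 3, 9, 7]
j=3: row[3] = (3+4)%5 = 2 → [8, 3, 4, 2, 9, 7]
j=4: row[4] = (9+2)%5 = 1 → [8, 3, 4, 2, 1, 7]
j=5: row[5] = (7+1)%5 = 3 → [8, 3, 4, 2, 1, 3]
sum = 21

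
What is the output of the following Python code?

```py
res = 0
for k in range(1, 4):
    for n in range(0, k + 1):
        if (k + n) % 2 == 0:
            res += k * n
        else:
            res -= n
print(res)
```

k=1,n=0: odd sum, res = 0-0 = 0
k=1,n=1: even sum, res = 0+1 = 1
k=2,n=0: even sum, res = 1+0 = 1
k=2,n=1: odd sum, res = 1-1 = 0
k=2,n=2: even sum, res = 0+4 = 4
k=3,n=0: odd sum, res = 4-0 = 4
k=3,n=1: even sum, res = 4+3 = 7
k=3,n=2: odd sum, res = 7-2 = 5
k=3,n=3: even sum, res = 5+9 = 14

14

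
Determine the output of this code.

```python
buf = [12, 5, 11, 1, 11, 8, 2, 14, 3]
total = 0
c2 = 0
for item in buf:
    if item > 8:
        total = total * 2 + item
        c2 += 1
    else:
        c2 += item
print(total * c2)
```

item=12: >8, total = 0*2+12 = 12; c2=1
item=5: not >8; c2=6
item=11: >8, total = 12*2+11 = 35; c2=7
item=1: not >8; c2=8
item=11: >8, total = 35*2+11 = 81; c2=9
item=8: not >8; c2=17
item=2: not >8; c2=19
item=14: >8, total = 81*2+14 = 176; c2=20
item=3: not >8; c2=23
total*c2 = 176*23 = 4048

4048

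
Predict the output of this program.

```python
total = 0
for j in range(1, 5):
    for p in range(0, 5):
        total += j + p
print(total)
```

90

j=1,p=0: total = 0+1 = 1
j=1,p=1: total = 1+2 = 3
j=1,p=2: total = 3+3 = 6
j=1,p=3: total = 6+4 = 10
j=1,p=4: total = 10+5 = 15
j=2,p=0: total = 15+2 = 17
j=2,p=1: total = 17+3 = 20
j=2,p=2: total = 20+4 = 24
j=2,p=3: total = 24+5 = 29
j=2,p=4: total = 29+6 = 35
j=3,p=0: total = 35+3 = 38
j=3,p=1: total = 38+4 = 42
j=3,p=2: total = 42+5 = 47
j=3,p=3: total = 47+6 = 53
j=3,p=4: total = 53+7 = 60
j=4,p=0: total = 60+4 = 64
j=4,p=1: total = 64+5 = 69
j=4,p=2: total = 69+6 = 75
j=4,p=3: total = 75+7 = 82
j=4,p=4: total = 82+8 = 90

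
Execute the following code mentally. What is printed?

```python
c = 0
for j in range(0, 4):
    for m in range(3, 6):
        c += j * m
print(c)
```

j=0,m=3: c = 0+0 = 0
j=0,m=4: c = 0+0 = 0
j=0,m=5: c = 0+0 = 0
j=1,m=3: c = 0+3 = 3
j=1,m=4: c = 3+4 = 7
j=1,m=5: c = 7+5 = 12
j=2,m=3: c = 12+6 = 18
j=2,m=4: c = 18+8 = 26
j=2,m=5: c = 26+10 = 36
j=3,m=3: c = 36+9 = 45
j=3,m=4: c = 45+12 = 57
j=3,m=5: c = 57+15 = 72

72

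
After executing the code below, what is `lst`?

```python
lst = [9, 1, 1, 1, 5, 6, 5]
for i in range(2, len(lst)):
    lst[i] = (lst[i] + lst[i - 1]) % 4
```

[9, 1, 2, 3, 0, 2, 3]

i=2: lst[2] = (1+1)%4 = 2 → [9, 1, 2, 1, 5, 6, 5]
i=3: lst[3] = (1+2)%4 = 3 → [9, 1, 2, 3, 5, 6, 5]
i=4: lst[4] = (5+3)%4 = 0 → [9, 1, 2, 3, 0, 6, 5]
i=5: lst[5] = (6+0)%4 = 2 → [9, 1, 2, 3, 0, 2, 5]
i=6: lst[6] = (5+2)%4 = 3 → [9, 1, 2, 3, 0, 2, 3]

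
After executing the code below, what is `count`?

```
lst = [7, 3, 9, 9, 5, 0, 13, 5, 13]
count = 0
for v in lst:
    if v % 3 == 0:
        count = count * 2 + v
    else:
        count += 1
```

99

v=7: not %3==0, count = 0+1 = 1
v=3: %3==0, count = 1*2+3 = 5
v=9: %3==0, count = 5*2+9 = 19
v=9: %3==0, count = 19*2+9 = 47
v=5: not %3==0, count = 47+1 = 48
v=0: %3==0, count = 48*2+0 = 96
v=13: not %3==0, count = 96+1 = 97
v=5: not %3==0, count = 97+1 = 98
v=13: not %3==0, count = 98+1 = 99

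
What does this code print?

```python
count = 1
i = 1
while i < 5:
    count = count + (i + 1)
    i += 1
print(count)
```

15

i=1: count = 1+2 = 3
i=2: count = 3+3 = 6
i=3: count = 6+4 = 10
i=4: count = 10+5 = 15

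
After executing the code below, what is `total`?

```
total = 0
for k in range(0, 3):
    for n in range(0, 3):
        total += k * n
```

k=0,n=0: total = 0+0 = 0
k=0,n=1: total = 0+0 = 0
k=0,n=2: total = 0+0 = 0
k=1,n=0: total = 0+0 = 0
k=1,n=1: total = 0+1 = 1
k=1,n=2: total = 1+2 = 3
k=2,n=0: total = 3+0 = 3
k=2,n=1: total = 3+2 = 5
k=2,n=2: total = 5+4 = 9

9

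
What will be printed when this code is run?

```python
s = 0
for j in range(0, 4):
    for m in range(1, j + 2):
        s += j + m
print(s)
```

40

j=0,m=1: s = 0+1 = 1
j=1,m=1: s = 1+2 = 3
j=1,m=2: s = 3+3 = 6
j=2,m=1: s = 6+3 = 9
j=2,m=2: s = 9+4 = 13
j=2,m=3: s = 13+5 = 18
j=3,m=1: s = 18+4 = 22
j=3,m=2: s = 22+5 = 27
j=3,m=3: s = 27+6 = 33
j=3,m=4: s = 33+7 = 40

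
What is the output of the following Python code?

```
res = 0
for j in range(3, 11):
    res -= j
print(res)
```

j=3: res = 0-3 = -3
j=4: res = (-3)-4 = -7
j=5: res = (-7)-5 = -12
j=6: res = (-12)-6 = -18
j=7: res = (-18)-7 = -25
j=8: res = (-25)-8 = -33
j=9: res = (-33)-9 = -42
j=10: res = (-42)-10 = -52

-52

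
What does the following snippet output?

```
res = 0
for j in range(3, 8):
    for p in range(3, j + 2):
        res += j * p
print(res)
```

j=3,p=3: res = 0+9 = 9
j=3,p=4: res = 9+12 = 21
j=4,p=3: res = 21+12 = 33
j=4,p=4: res = 33+16 = 49
j=4,p=5: res = 49+20 = 69
j=5,p=3: res = 69+15 = 84
j=5,p=4: res = 84+20 = 104
j=5,p=5: res = 104+25 = 129
j=5,p=6: res = 129+30 = 159
j=6,p=3: res = 159+18 = 177
j=6,p=4: res = 177+24 = 201
j=6,p=5: res = 201+30 = 231
j=6,p=6: res = 231+36 = 267
j=6,p=7: res = 267+42 = 309
j=7,p=3: res = 309+21 = 330
j=7,p=4: res = 330+28 = 358
j=7,p=5: res = 358+35 = 393
j=7,p=6: res = 393+42 = 435
j=7,p=7: res = 435+49 = 484
j=7,p=8: res = 484+56 = 540

540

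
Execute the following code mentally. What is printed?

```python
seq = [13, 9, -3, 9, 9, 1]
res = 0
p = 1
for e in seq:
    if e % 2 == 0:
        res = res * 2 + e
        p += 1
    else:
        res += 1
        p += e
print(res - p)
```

e=13: not even, res = 0+1 = 1; p=14
e=9: not even, res = 1+1 = 2; p=23
e=-3: not even, res = 2+1 = 3; p=20
e=9: not even, res = 3+1 = 4; p=29
e=9: not even, res = 4+1 = 5; p=38
e=1: not even, res = 5+1 = 6; p=39
res-p = 6-39 = -33

-33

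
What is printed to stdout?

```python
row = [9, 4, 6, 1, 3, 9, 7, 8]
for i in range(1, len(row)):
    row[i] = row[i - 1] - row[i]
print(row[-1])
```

i=1: row[1] = 9-4 = 5 → [9, 5, 6, 1, 3, 9, 7, 8]
i=2: row[2] = 5-6 = -1 → [9, 5, -1, 1, 3, 9, 7, 8]
i=3: row[3] = (-1)-1 = -2 → [9, 5, -1, -2, 3, 9, 7, 8]
i=4: row[4] = (-2)-3 = -5 → [9, 5, -1, -2, -5, 9, 7, 8]
i=5: row[5] = (-5)-9 = -14 → [9, 5, -1, -2, -5, -14, 7, 8]
i=6: row[6] = (-14)-7 = -21 → [9, 5, -1, -2, -5, -14, -21, 8]
i=7: row[7] = (-21)-8 = -29 → [9, 5, -1, -2, -5, -14, -21, -29]

-29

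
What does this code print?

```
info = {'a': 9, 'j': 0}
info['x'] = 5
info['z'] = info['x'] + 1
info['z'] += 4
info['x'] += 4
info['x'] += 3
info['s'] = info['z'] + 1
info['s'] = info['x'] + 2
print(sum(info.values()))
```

info['x'] = 5 → {'a': 9, 'j': 0, 'x': 5}
info['z'] = info['x']+1 = 6 → {'a': 9, 'j': 0, 'x': 5, 'z': 6}
info['z'] = 6+4 = 10 → {'a': 9, 'j': 0, 'x': 5, 'z': 10}
info['x'] = 5+4 = 9 → {'a': 9, 'j': 0, 'x': 9, 'z': 10}
info['x'] = 9+3 = 12 → {'a': 9, 'j': 0, 'x': 12, 'z': 10}
info['s'] = info['z']+1 = 11 → {'a': 9, 'j': 0, 'x': 12, 'z': 10, 's': 11}
info['s'] = info['x']+2 = 14 → {'a': 9, 'j': 0, 'x': 12, 'z': 10, 's': 14}
sum of values = 45

45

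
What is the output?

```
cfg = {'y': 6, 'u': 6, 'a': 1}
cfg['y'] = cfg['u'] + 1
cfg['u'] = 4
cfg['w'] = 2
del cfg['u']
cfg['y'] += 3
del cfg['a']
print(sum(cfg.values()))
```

cfg['y'] = cfg['u']+1 = 7 → {'y': 7, 'u': 6, 'a': 1}
cfg['u'] = 4 → {'y': 7, 'u': 4, 'a': 1}
cfg['w'] = 2 → {'y': 7, 'u': 4, 'a': 1, 'w': 2}
del 'u' → {'y': 7, 'a': 1, 'w': 2}
cfg['y'] = 7+3 = 10 → {'y': 10, 'a': 1, 'w': 2}
del 'a' → {'y': 10, 'w': 2}
sum of values = 12

12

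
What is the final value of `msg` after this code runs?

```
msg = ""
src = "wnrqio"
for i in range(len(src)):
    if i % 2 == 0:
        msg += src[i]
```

i=0: add 'w' → 'w'
i=1: skip
i=2: add 'r' → 'wr'
i=3: skip
i=4: add 'i' → 'wri'
i=5: skip

'wri'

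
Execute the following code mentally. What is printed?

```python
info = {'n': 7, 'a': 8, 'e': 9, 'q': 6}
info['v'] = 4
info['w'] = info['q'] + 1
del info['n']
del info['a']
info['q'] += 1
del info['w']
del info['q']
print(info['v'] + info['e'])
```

13

info['v'] = 4 → {'n': 7, 'a': 8, 'e': 9, 'q': 6, 'v': 4}
info['w'] = info['q']+1 = 7 → {'n': 7, 'a': 8, 'e': 9, 'q': 6, 'v': 4, 'w': 7}
del 'n' → {'a': 8, 'e': 9, 'q': 6, 'v': 4, 'w': 7}
del 'a' → {'e': 9, 'q': 6, 'v': 4, 'w': 7}
info['q'] = 6+1 = 7 → {'e': 9, 'q': 7, 'v': 4, 'w': 7}
del 'w' → {'e': 9, 'q': 7, 'v': 4}
del 'q' → {'e': 9, 'v': 4}
info['v']+info['e'] = 4+9 = 13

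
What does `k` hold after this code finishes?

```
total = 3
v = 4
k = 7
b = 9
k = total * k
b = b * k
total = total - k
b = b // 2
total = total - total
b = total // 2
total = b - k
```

k = 3*7 = 21
b = 9*21 = 189
total = 3-21 = -18
b = 189//2 = 94
total = (-18)-(-18) = 0
b = 0//2 = 0
total = 0-21 = -21

21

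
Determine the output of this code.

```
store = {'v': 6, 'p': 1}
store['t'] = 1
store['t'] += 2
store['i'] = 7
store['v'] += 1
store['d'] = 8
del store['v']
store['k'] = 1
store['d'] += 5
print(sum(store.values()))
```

25

store['t'] = 1 → {'v': 6, 'p': 1, 't': 1}
store['t'] = 1+2 = 3 → {'v': 6, 'p': 1, 't': 3}
store['i'] = 7 → {'v': 6, 'p': 1, 't': 3, 'i': 7}
store['v'] = 6+1 = 7 → {'v': 7, 'p': 1, 't': 3, 'i': 7}
store['d'] = 8 → {'v': 7, 'p': 1, 't': 3, 'i': 7, 'd': 8}
del 'v' → {'p': 1, 't': 3, 'i': 7, 'd': 8}
store['k'] = 1 → {'p': 1, 't': 3, 'i': 7, 'd': 8, 'k': 1}
store['d'] = 8+5 = 13 → {'p': 1, 't': 3, 'i': 7, 'd': 13, 'k': 1}
sum of values = 25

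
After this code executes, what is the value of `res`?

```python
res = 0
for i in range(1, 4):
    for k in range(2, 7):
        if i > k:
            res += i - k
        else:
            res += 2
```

i=1,k=2: not 1>2, res = 0+2 = 2
i=1,k=3: not 1>3, res = 2+2 = 4
i=1,k=4: not 1>4, res = 4+2 = 6
i=1,k=5: not 1>5, res = 6+2 = 8
i=1,k=6: not 1>6, res = 8+2 = 10
i=2,k=2: not 2>2, res = 10+2 = 12
i=2,k=3: not 2>3, res = 12+2 = 14
i=2,k=4: not 2>4, res = 14+2 = 16
i=2,k=5: not 2>5, res = 16+2 = 18
i=2,k=6: not 2>6, res = 18+2 = 20
i=3,k=2: 3>2, res = 20+1 = 21
i=3,k=3: not 3>3, res = 21+2 = 23
i=3,k=4: not 3>4, res = 23+2 = 25
i=3,k=5: not 3>5, res = 25+2 = 27
i=3,k=6: not 3>6, res = 27+2 = 29

29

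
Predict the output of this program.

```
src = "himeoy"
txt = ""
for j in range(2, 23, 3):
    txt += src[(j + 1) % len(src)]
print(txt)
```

j=2: add src[3]='e' → 'e'
j=5: add src[0]='h' → 'eh'
j=8: add src[3]='e' → 'ehe'
j=11: add src[0]='h' → 'eheh'
j=14: add src[3]='e' → 'ehehe'
j=17: add src[0]='h' → 'eheheh'
j=20: add src[3]='e' → 'ehehehe'

ehehehe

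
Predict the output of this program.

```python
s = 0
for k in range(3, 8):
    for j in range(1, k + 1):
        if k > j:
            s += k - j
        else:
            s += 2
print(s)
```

k=3,j=1: 3>1, s = 0+2 = 2
k=3,j=2: 3>2, s = 2+1 = 3
k=3,j=3: not 3>3, s = 3+2 = 5
k=4,j=1: 4>1, s = 5+3 = 8
k=4,j=2: 4>2, s = 8+2 = 10
k=4,j=3: 4>3, s = 10+1 = 11
k=4,j=4: not 4>4, s = 11+2 = 13
k=5,j=1: 5>1, s = 13+4 = 17
k=5,j=2: 5>2, s = 17+3 = 20
k=5,j=3: 5>3, s = 20+2 = 22
k=5,j=4: 5>4, s = 22+1 = 23
k=5,j=5: not 5>5, s = 23+2 = 25
k=6,j=1: 6>1, s = 25+5 = 30
k=6,j=2: 6>2, s = 30+4 = 34
k=6,j=3: 6>3, s = 34+3 = 37
k=6,j=4: 6>4, s = 37+2 = 39
k=6,j=5: 6>5, s = 39+1 = 40
k=6,j=6: not 6>6, s = 40+2 = 42
k=7,j=1: 7>1, s = 42+6 = 48
k=7,j=2: 7>2, s = 48+5 = 53
k=7,j=3: 7>3, s = 53+4 = 57
k=7,j=4: 7>4, s = 57+3 = 60
k=7,j=5: 7>5, s = 60+2 = 62
k=7,j=6: 7>6, s = 62+1 = 63
k=7,j=7: not 7>7, s = 63+2 = 65

65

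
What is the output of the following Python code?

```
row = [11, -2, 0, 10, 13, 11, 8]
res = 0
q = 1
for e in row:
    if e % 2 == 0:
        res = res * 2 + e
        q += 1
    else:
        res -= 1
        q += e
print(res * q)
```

e=11: not even, res = 0-1 = -1; q=12
e=-2: even, res = (-1)*2+(-2) = -4; q=13
e=0: even, res = (-4)*2+0 = -8; q=14
e=10: even, res = (-8)*2+10 = -6; q=15
e=13: not even, res = (-6)-1 = -7; q=28
e=11: not even, res = (-7)-1 = -8; q=39
e=8: even, res = (-8)*2+8 = -8; q=40
res*q = (-8)*40 = -320

-320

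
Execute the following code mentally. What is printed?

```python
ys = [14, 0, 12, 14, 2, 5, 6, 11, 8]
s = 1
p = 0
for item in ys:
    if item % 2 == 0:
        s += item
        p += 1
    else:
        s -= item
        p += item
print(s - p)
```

item=14: even, s = 1+14 = 15; p=1
item=0: even, s = 15+0 = 15; p=2
item=12: even, s = 15+12 = 27; p=3
item=14: even, s = 27+14 = 41; p=4
item=2: even, s = 41+2 = 43; p=5
item=5: not even, s = 43-5 = 38; p=10
item=6: even, s = 38+6 = 44; p=11
item=11: not even, s = 44-11 = 33; p=22
item=8: even, s = 33+8 = 41; p=23
s-p = 41-23 = 18

18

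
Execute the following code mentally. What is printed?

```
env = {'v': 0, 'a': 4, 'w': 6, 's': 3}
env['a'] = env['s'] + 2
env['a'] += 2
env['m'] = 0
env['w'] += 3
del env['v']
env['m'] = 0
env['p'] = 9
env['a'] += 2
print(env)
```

{'a': 9, 'w': 9, 's': 3, 'm': 0, 'p': 9}

env['a'] = env['s']+2 = 5 → {'v': 0, 'a': 5, 'w': 6, 's': 3}
env['a'] = 5+2 = 7 → {'v': 0, 'a': 7, 'w': 6, 's': 3}
env['m'] = 0 → {'v': 0, 'a': 7, 'w': 6, 's': 3, 'm': 0}
env['w'] = 6+3 = 9 → {'v': 0, 'a': 7, 'w': 9, 's': 3, 'm': 0}
del 'v' → {'a': 7, 'w': 9, 's': 3, 'm': 0}
env['m'] = 0 → {'a': 7, 'w': 9, 's': 3, 'm': 0}
env['p'] = 9 → {'a': 7, 'w': 9, 's': 3, 'm': 0, 'p': 9}
env['a'] = 7+2 = 9 → {'a': 9, 'w': 9, 's': 3, 'm': 0, 'p': 9}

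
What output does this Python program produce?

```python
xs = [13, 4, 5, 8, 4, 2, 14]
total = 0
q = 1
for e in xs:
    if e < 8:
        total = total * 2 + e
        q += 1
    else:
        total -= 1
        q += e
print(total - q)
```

1

e=13: not <8, total = 0-1 = -1; q=14
e=4: <8, total = (-1)*2+4 = 2; q=15
e=5: <8, total = 2*2+5 = 9; q=16
e=8: not <8, total = 9-1 = 8; q=24
e=4: <8, total = 8*2+4 = 20; q=25
e=2: <8, total = 20*2+2 = 42; q=26
e=14: not <8, total = 42-1 = 41; q=40
total-q = 41-40 = 1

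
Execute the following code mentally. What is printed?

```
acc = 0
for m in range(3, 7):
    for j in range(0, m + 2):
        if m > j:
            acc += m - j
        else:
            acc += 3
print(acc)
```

m=3,j=0: 3>0, acc = 0+3 = 3
m=3,j=1: 3>1, acc = 3+2 = 5
m=3,j=2: 3>2, acc = 5+1 = 6
m=3,j=3: not 3>3, acc = 6+3 = 9
m=3,j=4: not 3>4, acc = 9+3 = 12
m=4,j=0: 4>0, acc = 12+4 = 16
m=4,j=1: 4>1, acc = 16+3 = 19
m=4,j=2: 4>2, acc = 19+2 = 21
m=4,j=3: 4>3, acc = 21+1 = 22
m=4,j=4: not 4>4, acc = 22+3 = 25
m=4,j=5: not 4>5, acc = 25+3 = 28
m=5,j=0: 5>0, acc = 28+5 = 33
m=5,j=1: 5>1, acc = 33+4 = 37
m=5,j=2: 5>2, acc = 37+3 = 40
m=5,j=3: 5>3, acc = 40+2 = 42
m=5,j=4: 5>4, acc = 42+1 = 43
m=5,j=5: not 5>5, acc = 43+3 = 46
m=5,j=6: not 5>6, acc = 46+3 = 49
m=6,j=0: 6>0, acc = 49+6 = 55
m=6,j=1: 6>1, acc = 55+5 = 60
m=6,j=2: 6>2, acc = 60+4 = 64
m=6,j=3: 6>3, acc = 64+3 = 67
m=6,j=4: 6>4, acc = 67+2 = 69
m=6,j=5: 6>5, acc = 69+1 = 70
m=6,j=6: not 6>6, acc = 70+3 = 73
m=6,j=7: not 6>7, acc = 73+3 = 76

76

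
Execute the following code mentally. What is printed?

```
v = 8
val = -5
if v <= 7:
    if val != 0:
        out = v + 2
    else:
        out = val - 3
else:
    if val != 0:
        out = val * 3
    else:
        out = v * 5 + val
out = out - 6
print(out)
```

v=8, val=-5
v <= 7 is False; val != 0 is True
→ out = val * 3 = -15
out = (-15)-6 = -21

-21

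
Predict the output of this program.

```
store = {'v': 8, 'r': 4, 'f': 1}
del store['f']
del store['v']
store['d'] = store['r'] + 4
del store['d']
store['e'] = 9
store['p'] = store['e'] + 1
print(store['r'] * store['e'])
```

del 'f' → {'v': 8, 'r': 4}
del 'v' → {'r': 4}
store['d'] = store['r']+4 = 8 → {'r': 4, 'd': 8}
del 'd' → {'r': 4}
store['e'] = 9 → {'r': 4, 'e': 9}
store['p'] = store['e']+1 = 10 → {'r': 4, 'e': 9, 'p': 10}
store['r']*store['e'] = 4*9 = 36

36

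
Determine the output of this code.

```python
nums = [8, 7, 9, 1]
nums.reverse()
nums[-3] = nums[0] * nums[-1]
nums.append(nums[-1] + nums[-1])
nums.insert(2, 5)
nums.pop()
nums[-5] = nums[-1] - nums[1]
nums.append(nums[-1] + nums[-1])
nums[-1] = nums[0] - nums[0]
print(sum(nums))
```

28

reverse → [1, 9, 7, 8]
nums[-3] = nums[0]*nums[-1] = 1*8 = 8 → [1, 8, 7, 8]
append nums[-1]+nums[-1] = 8+8 = 16 → [1, 8, 7, 8, 16]
insert 5 at 2 → [1, 8, 5, 7, 8, 16]
pop() removes 16 → [1, 8, 5, 7, 8]
nums[-5] = nums[-1]-nums[1] = 8-8 = 0 → [0, 8, 5, 7, 8]
append nums[-1]+nums[-1] = 8+8 = 16 → [0, 8, 5, 7, 8, 16]
nums[-1] = nums[0]-nums[0] = 0-0 = 0 → [0, 8, 5, 7, 8, 0]
sum = 28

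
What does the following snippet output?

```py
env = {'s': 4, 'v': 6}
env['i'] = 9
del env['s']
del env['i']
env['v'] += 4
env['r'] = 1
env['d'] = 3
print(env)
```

{'v': 10, 'r': 1, 'd': 3}

env['i'] = 9 → {'s': 4, 'v': 6, 'i': 9}
del 's' → {'v': 6, 'i': 9}
del 'i' → {'v': 6}
env['v'] = 6+4 = 10 → {'v': 10}
env['r'] = 1 → {'v': 10, 'r': 1}
env['d'] = 3 → {'v': 10, 'r': 1, 'd': 3}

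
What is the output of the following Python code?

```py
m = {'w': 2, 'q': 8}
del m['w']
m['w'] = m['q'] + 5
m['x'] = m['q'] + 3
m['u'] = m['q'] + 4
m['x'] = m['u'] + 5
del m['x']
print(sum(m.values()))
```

del 'w' → {'q': 8}
m['w'] = m['q']+5 = 13 → {'q': 8, 'w': 13}
m['x'] = m['q']+3 = 11 → {'q': 8, 'w': 13, 'x': 11}
m['u'] = m['q']+4 = 12 → {'q': 8, 'w': 13, 'x': 11, 'u': 12}
m['x'] = m['u']+5 = 17 → {'q': 8, 'w': 13, 'x': 17, 'u': 12}
del 'x' → {'q': 8, 'w': 13, 'u': 12}
sum of values = 33

33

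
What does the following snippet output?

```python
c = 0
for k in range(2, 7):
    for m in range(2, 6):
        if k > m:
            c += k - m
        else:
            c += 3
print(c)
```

k=2,m=2: not 2>2, c = 0+3 = 3
k=2,m=3: not 2>3, c = 3+3 = 6
k=2,m=4: not 2>4, c = 6+3 = 9
k=2,m=5: not 2>5, c = 9+3 = 12
k=3,m=2: 3>2, c = 12+1 = 13
k=3,m=3: not 3>3, c = 13+3 = 16
k=3,m=4: not 3>4, c = 16+3 = 19
k=3,m=5: not 3>5, c = 19+3 = 22
k=4,m=2: 4>2, c = 22+2 = 24
k=4,m=3: 4>3, c = 24+1 = 25
k=4,m=4: not 4>4, c = 25+3 = 28
k=4,m=5: not 4>5, c = 28+3 = 31
k=5,m=2: 5>2, c = 31+3 = 34
k=5,m=3: 5>3, c = 34+2 = 36
k=5,m=4: 5>4, c = 36+1 = 37
k=5,m=5: not 5>5, c = 37+3 = 40
k=6,m=2: 6>2, c = 40+4 = 44
k=6,m=3: 6>3, c = 44+3 = 47
k=6,m=4: 6>4, c = 47+2 = 49
k=6,m=5: 6>5, c = 49+1 = 50

50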